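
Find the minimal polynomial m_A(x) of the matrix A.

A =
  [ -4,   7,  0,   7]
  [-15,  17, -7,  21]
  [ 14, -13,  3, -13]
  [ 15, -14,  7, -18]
x^4 + 2*x^3 - 23*x^2 - 24*x + 144

The characteristic polynomial is χ_A(x) = (x - 3)^2*(x + 4)^2, so the eigenvalues are known. The minimal polynomial is
  m_A(x) = Π_λ (x − λ)^{k_λ}
where k_λ is the size of the *largest* Jordan block for λ (equivalently, the smallest k with (A − λI)^k v = 0 for every generalised eigenvector v of λ).

  λ = -4: largest Jordan block has size 2, contributing (x + 4)^2
  λ = 3: largest Jordan block has size 2, contributing (x − 3)^2

So m_A(x) = (x - 3)^2*(x + 4)^2 = x^4 + 2*x^3 - 23*x^2 - 24*x + 144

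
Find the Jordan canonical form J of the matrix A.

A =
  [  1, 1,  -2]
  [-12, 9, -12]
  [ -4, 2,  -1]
J_2(3) ⊕ J_1(3)

The characteristic polynomial is
  det(x·I − A) = x^3 - 9*x^2 + 27*x - 27 = (x - 3)^3

Eigenvalues and multiplicities (the geometric multiplicity of λ is n − rank(A − λI), which equals the number of Jordan blocks for λ):
  λ = 3: algebraic multiplicity = 3, geometric multiplicity = 2

Determining the block sizes for each eigenvalue:
  λ = 3: 2 blocks summing to 3 forces exactly one block of size 2 and the rest size 1 → block sizes [2, 1]

Assembling the blocks gives a Jordan form
J =
  [3, 1, 0]
  [0, 3, 0]
  [0, 0, 3]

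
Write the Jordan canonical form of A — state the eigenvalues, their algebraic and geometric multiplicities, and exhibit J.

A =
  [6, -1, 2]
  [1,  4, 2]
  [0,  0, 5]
J_2(5) ⊕ J_1(5)

The characteristic polynomial is
  det(x·I − A) = x^3 - 15*x^2 + 75*x - 125 = (x - 5)^3

Eigenvalues and multiplicities (the geometric multiplicity of λ is n − rank(A − λI), which equals the number of Jordan blocks for λ):
  λ = 5: algebraic multiplicity = 3, geometric multiplicity = 2

Determining the block sizes for each eigenvalue:
  λ = 5: 2 blocks summing to 3 forces exactly one block of size 2 and the rest size 1 → block sizes [2, 1]

Assembling the blocks gives a Jordan form
J =
  [5, 1, 0]
  [0, 5, 0]
  [0, 0, 5]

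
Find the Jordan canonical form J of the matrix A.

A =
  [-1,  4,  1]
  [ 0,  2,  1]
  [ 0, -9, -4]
J_3(-1)

The characteristic polynomial is
  det(x·I − A) = x^3 + 3*x^2 + 3*x + 1 = (x + 1)^3

Eigenvalues and multiplicities (the geometric multiplicity of λ is n − rank(A − λI), which equals the number of Jordan blocks for λ):
  λ = -1: algebraic multiplicity = 3, geometric multiplicity = 1

Determining the block sizes for each eigenvalue:
  λ = -1: one block (gm = 1), so the single block has size am = 3 → block sizes [3]

Assembling the blocks gives a Jordan form
J =
  [-1,  1,  0]
  [ 0, -1,  1]
  [ 0,  0, -1]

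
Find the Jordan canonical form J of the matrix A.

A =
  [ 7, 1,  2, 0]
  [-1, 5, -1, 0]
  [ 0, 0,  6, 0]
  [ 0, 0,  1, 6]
J_3(6) ⊕ J_1(6)

The characteristic polynomial is
  det(x·I − A) = x^4 - 24*x^3 + 216*x^2 - 864*x + 1296 = (x - 6)^4

Eigenvalues and multiplicities (the geometric multiplicity of λ is n − rank(A − λI), which equals the number of Jordan blocks for λ):
  λ = 6: algebraic multiplicity = 4, geometric multiplicity = 2

Determining the block sizes for each eigenvalue:
  λ = 6: with am = 4 and gm = 2, the partition is not yet determined (e.g. several partitions of 4 into 2 parts exist). Let N = A − (6)·I. Computing rank(N^1) = 2, rank(N^2) = 1, rank(N^3) = 0; the number of blocks of size ≥ j is rank(N^{j−1}) − rank(N^j), giving [2, 1, 1]. So we have 1 block(s) of size 3, 1 block(s) of size 1 → block sizes [3, 1]

Assembling the blocks gives a Jordan form
J =
  [6, 1, 0, 0]
  [0, 6, 1, 0]
  [0, 0, 6, 0]
  [0, 0, 0, 6]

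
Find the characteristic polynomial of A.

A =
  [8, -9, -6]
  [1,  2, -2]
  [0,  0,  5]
x^3 - 15*x^2 + 75*x - 125

Expanding det(x·I − A) (e.g. by cofactor expansion or by noting that A is similar to its Jordan form J, which has the same characteristic polynomial as A) gives
  χ_A(x) = x^3 - 15*x^2 + 75*x - 125
which factors as (x - 5)^3. The eigenvalues (with algebraic multiplicities) are λ = 5 with multiplicity 3.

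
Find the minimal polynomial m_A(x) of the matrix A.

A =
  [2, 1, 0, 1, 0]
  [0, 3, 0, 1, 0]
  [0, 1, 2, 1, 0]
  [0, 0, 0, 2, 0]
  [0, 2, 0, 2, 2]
x^2 - 5*x + 6

The characteristic polynomial is χ_A(x) = (x - 3)*(x - 2)^4, so the eigenvalues are known. The minimal polynomial is
  m_A(x) = Π_λ (x − λ)^{k_λ}
where k_λ is the size of the *largest* Jordan block for λ (equivalently, the smallest k with (A − λI)^k v = 0 for every generalised eigenvector v of λ).

  λ = 2: largest Jordan block has size 1, contributing (x − 2)
  λ = 3: largest Jordan block has size 1, contributing (x − 3)

So m_A(x) = (x - 3)*(x - 2) = x^2 - 5*x + 6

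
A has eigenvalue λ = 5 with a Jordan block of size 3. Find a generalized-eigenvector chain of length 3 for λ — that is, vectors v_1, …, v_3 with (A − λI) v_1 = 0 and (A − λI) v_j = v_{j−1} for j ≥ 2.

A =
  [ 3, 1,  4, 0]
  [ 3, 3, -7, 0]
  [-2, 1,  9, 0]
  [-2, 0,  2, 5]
A Jordan chain for λ = 5 of length 3:
v_1 = (-1, 2, -1, 0)ᵀ
v_2 = (-2, 3, -2, -2)ᵀ
v_3 = (1, 0, 0, 0)ᵀ

Let N = A − (5)·I. We want v_3 with N^3 v_3 = 0 but N^2 v_3 ≠ 0; then v_{j-1} := N · v_j for j = 3, …, 2.

Pick v_3 = (1, 0, 0, 0)ᵀ.
Then v_2 = N · v_3 = (-2, 3, -2, -2)ᵀ.
Then v_1 = N · v_2 = (-1, 2, -1, 0)ᵀ.

Sanity check: (A − (5)·I) v_1 = (0, 0, 0, 0)ᵀ = 0. ✓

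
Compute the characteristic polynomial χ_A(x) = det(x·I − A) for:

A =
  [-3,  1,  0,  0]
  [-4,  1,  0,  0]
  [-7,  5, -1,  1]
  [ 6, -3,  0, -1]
x^4 + 4*x^3 + 6*x^2 + 4*x + 1

Expanding det(x·I − A) (e.g. by cofactor expansion or by noting that A is similar to its Jordan form J, which has the same characteristic polynomial as A) gives
  χ_A(x) = x^4 + 4*x^3 + 6*x^2 + 4*x + 1
which factors as (x + 1)^4. The eigenvalues (with algebraic multiplicities) are λ = -1 with multiplicity 4.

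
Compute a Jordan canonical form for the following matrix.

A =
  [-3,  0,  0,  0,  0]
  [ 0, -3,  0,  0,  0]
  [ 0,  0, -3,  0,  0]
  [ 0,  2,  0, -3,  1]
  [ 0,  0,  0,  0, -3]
J_2(-3) ⊕ J_1(-3) ⊕ J_1(-3) ⊕ J_1(-3)

The characteristic polynomial is
  det(x·I − A) = x^5 + 15*x^4 + 90*x^3 + 270*x^2 + 405*x + 243 = (x + 3)^5

Eigenvalues and multiplicities (the geometric multiplicity of λ is n − rank(A − λI), which equals the number of Jordan blocks for λ):
  λ = -3: algebraic multiplicity = 5, geometric multiplicity = 4

Determining the block sizes for each eigenvalue:
  λ = -3: 4 blocks summing to 5 forces exactly one block of size 2 and the rest size 1 → block sizes [2, 1, 1, 1]

Assembling the blocks gives a Jordan form
J =
  [-3,  1,  0,  0,  0]
  [ 0, -3,  0,  0,  0]
  [ 0,  0, -3,  0,  0]
  [ 0,  0,  0, -3,  0]
  [ 0,  0,  0,  0, -3]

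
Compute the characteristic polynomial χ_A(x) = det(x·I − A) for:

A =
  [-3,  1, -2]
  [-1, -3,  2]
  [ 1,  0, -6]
x^3 + 12*x^2 + 48*x + 64

Expanding det(x·I − A) (e.g. by cofactor expansion or by noting that A is similar to its Jordan form J, which has the same characteristic polynomial as A) gives
  χ_A(x) = x^3 + 12*x^2 + 48*x + 64
which factors as (x + 4)^3. The eigenvalues (with algebraic multiplicities) are λ = -4 with multiplicity 3.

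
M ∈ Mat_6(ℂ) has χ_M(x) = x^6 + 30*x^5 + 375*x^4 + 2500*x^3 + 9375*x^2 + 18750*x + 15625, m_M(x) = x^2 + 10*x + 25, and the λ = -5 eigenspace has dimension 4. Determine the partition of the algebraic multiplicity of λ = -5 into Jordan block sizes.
Block sizes for λ = -5: [2, 2, 1, 1]

Step 1 — from the characteristic polynomial, algebraic multiplicity of λ = -5 is 6. From dim ker(M − (-5)·I) = 4, there are exactly 4 Jordan blocks for λ = -5.
Step 2 — from the minimal polynomial, the factor (x + 5)^2 tells us the largest block for λ = -5 has size 2.
Step 3 — with total size 6, 4 blocks, and largest block 2, the block sizes (in nonincreasing order) are [2, 2, 1, 1].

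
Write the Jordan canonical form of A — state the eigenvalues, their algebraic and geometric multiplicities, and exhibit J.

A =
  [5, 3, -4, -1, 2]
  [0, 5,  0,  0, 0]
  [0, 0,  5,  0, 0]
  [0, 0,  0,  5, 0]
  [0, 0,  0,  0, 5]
J_2(5) ⊕ J_1(5) ⊕ J_1(5) ⊕ J_1(5)

The characteristic polynomial is
  det(x·I − A) = x^5 - 25*x^4 + 250*x^3 - 1250*x^2 + 3125*x - 3125 = (x - 5)^5

Eigenvalues and multiplicities (the geometric multiplicity of λ is n − rank(A − λI), which equals the number of Jordan blocks for λ):
  λ = 5: algebraic multiplicity = 5, geometric multiplicity = 4

Determining the block sizes for each eigenvalue:
  λ = 5: 4 blocks summing to 5 forces exactly one block of size 2 and the rest size 1 → block sizes [2, 1, 1, 1]

Assembling the blocks gives a Jordan form
J =
  [5, 1, 0, 0, 0]
  [0, 5, 0, 0, 0]
  [0, 0, 5, 0, 0]
  [0, 0, 0, 5, 0]
  [0, 0, 0, 0, 5]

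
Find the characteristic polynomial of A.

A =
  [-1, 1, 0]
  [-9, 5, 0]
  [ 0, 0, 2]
x^3 - 6*x^2 + 12*x - 8

Expanding det(x·I − A) (e.g. by cofactor expansion or by noting that A is similar to its Jordan form J, which has the same characteristic polynomial as A) gives
  χ_A(x) = x^3 - 6*x^2 + 12*x - 8
which factors as (x - 2)^3. The eigenvalues (with algebraic multiplicities) are λ = 2 with multiplicity 3.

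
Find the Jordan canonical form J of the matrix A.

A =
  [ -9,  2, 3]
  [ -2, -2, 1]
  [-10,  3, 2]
J_3(-3)

The characteristic polynomial is
  det(x·I − A) = x^3 + 9*x^2 + 27*x + 27 = (x + 3)^3

Eigenvalues and multiplicities (the geometric multiplicity of λ is n − rank(A − λI), which equals the number of Jordan blocks for λ):
  λ = -3: algebraic multiplicity = 3, geometric multiplicity = 1

Determining the block sizes for each eigenvalue:
  λ = -3: one block (gm = 1), so the single block has size am = 3 → block sizes [3]

Assembling the blocks gives a Jordan form
J =
  [-3,  1,  0]
  [ 0, -3,  1]
  [ 0,  0, -3]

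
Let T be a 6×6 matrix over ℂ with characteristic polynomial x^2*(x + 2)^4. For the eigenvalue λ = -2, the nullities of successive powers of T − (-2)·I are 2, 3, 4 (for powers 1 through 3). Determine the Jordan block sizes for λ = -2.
Block sizes for λ = -2: [3, 1]

From the dimensions of kernels of powers, the number of Jordan blocks of size at least j is d_j − d_{j−1} where d_j = dim ker(N^j) (with d_0 = 0). Computing the differences gives [2, 1, 1].
The number of blocks of size exactly k is (#blocks of size ≥ k) − (#blocks of size ≥ k + 1), so the partition is: 1 block(s) of size 1, 1 block(s) of size 3.
In nonincreasing order the block sizes are [3, 1].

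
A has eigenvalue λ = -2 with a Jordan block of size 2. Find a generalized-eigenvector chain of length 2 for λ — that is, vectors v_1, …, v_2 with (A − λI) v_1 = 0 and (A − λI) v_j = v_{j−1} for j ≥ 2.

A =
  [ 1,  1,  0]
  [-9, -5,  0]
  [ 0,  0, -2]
A Jordan chain for λ = -2 of length 2:
v_1 = (3, -9, 0)ᵀ
v_2 = (1, 0, 0)ᵀ

Let N = A − (-2)·I. We want v_2 with N^2 v_2 = 0 but N^1 v_2 ≠ 0; then v_{j-1} := N · v_j for j = 2, …, 2.

Pick v_2 = (1, 0, 0)ᵀ.
Then v_1 = N · v_2 = (3, -9, 0)ᵀ.

Sanity check: (A − (-2)·I) v_1 = (0, 0, 0)ᵀ = 0. ✓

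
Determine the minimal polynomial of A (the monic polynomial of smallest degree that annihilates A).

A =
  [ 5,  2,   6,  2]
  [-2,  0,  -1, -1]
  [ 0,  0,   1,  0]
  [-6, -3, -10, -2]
x^3 - 3*x^2 + 3*x - 1

The characteristic polynomial is χ_A(x) = (x - 1)^4, so the eigenvalues are known. The minimal polynomial is
  m_A(x) = Π_λ (x − λ)^{k_λ}
where k_λ is the size of the *largest* Jordan block for λ (equivalently, the smallest k with (A − λI)^k v = 0 for every generalised eigenvector v of λ).

  λ = 1: largest Jordan block has size 3, contributing (x − 1)^3

So m_A(x) = (x - 1)^3 = x^3 - 3*x^2 + 3*x - 1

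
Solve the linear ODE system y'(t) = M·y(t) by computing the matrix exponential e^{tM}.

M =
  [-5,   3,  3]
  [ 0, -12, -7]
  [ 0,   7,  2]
e^{tM} =
  [exp(-5*t), 3*t*exp(-5*t), 3*t*exp(-5*t)]
  [0, -7*t*exp(-5*t) + exp(-5*t), -7*t*exp(-5*t)]
  [0, 7*t*exp(-5*t), 7*t*exp(-5*t) + exp(-5*t)]

Strategy: write M = P · J · P⁻¹ where J is a Jordan canonical form, so e^{tM} = P · e^{tJ} · P⁻¹, and e^{tJ} can be computed block-by-block.

M has Jordan form
J =
  [-5,  1,  0]
  [ 0, -5,  0]
  [ 0,  0, -5]
(up to reordering of blocks).

Per-block formulas:
  For a 1×1 block at λ = -5: exp(t · [-5]) = [e^(-5t)].
  For a 2×2 Jordan block J_2(-5): exp(t · J_2(-5)) = e^(-5t)·(I + t·N), where N is the 2×2 nilpotent shift.

After assembling e^{tJ} and conjugating by P, we get:

e^{tM} =
  [exp(-5*t), 3*t*exp(-5*t), 3*t*exp(-5*t)]
  [0, -7*t*exp(-5*t) + exp(-5*t), -7*t*exp(-5*t)]
  [0, 7*t*exp(-5*t), 7*t*exp(-5*t) + exp(-5*t)]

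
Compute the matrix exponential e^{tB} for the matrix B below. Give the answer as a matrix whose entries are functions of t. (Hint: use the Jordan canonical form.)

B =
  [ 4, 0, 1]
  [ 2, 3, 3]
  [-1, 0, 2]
e^{tB} =
  [t*exp(3*t) + exp(3*t), 0, t*exp(3*t)]
  [-t^2*exp(3*t)/2 + 2*t*exp(3*t), exp(3*t), -t^2*exp(3*t)/2 + 3*t*exp(3*t)]
  [-t*exp(3*t), 0, -t*exp(3*t) + exp(3*t)]

Strategy: write B = P · J · P⁻¹ where J is a Jordan canonical form, so e^{tB} = P · e^{tJ} · P⁻¹, and e^{tJ} can be computed block-by-block.

B has Jordan form
J =
  [3, 1, 0]
  [0, 3, 1]
  [0, 0, 3]
(up to reordering of blocks).

Per-block formulas:
  For a 3×3 Jordan block J_3(3): exp(t · J_3(3)) = e^(3t)·(I + t·N + (t^2/2)·N^2), where N is the 3×3 nilpotent shift.

After assembling e^{tJ} and conjugating by P, we get:

e^{tB} =
  [t*exp(3*t) + exp(3*t), 0, t*exp(3*t)]
  [-t^2*exp(3*t)/2 + 2*t*exp(3*t), exp(3*t), -t^2*exp(3*t)/2 + 3*t*exp(3*t)]
  [-t*exp(3*t), 0, -t*exp(3*t) + exp(3*t)]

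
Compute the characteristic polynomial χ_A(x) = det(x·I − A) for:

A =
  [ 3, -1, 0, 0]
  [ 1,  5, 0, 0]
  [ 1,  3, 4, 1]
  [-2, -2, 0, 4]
x^4 - 16*x^3 + 96*x^2 - 256*x + 256

Expanding det(x·I − A) (e.g. by cofactor expansion or by noting that A is similar to its Jordan form J, which has the same characteristic polynomial as A) gives
  χ_A(x) = x^4 - 16*x^3 + 96*x^2 - 256*x + 256
which factors as (x - 4)^4. The eigenvalues (with algebraic multiplicities) are λ = 4 with multiplicity 4.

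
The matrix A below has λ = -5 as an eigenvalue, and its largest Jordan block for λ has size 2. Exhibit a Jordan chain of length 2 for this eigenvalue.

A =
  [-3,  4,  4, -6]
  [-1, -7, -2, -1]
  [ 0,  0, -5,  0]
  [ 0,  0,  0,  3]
A Jordan chain for λ = -5 of length 2:
v_1 = (2, -1, 0, 0)ᵀ
v_2 = (1, 0, 0, 0)ᵀ

Let N = A − (-5)·I. We want v_2 with N^2 v_2 = 0 but N^1 v_2 ≠ 0; then v_{j-1} := N · v_j for j = 2, …, 2.

Pick v_2 = (1, 0, 0, 0)ᵀ.
Then v_1 = N · v_2 = (2, -1, 0, 0)ᵀ.

Sanity check: (A − (-5)·I) v_1 = (0, 0, 0, 0)ᵀ = 0. ✓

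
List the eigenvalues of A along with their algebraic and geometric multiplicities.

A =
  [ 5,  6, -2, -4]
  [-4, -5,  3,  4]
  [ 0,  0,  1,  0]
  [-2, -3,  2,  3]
λ = 1: alg = 4, geom = 2

Step 1 — factor the characteristic polynomial to read off the algebraic multiplicities:
  χ_A(x) = (x - 1)^4

Step 2 — compute geometric multiplicities via the rank-nullity identity g(λ) = n − rank(A − λI):
  rank(A − (1)·I) = 2, so dim ker(A − (1)·I) = n − 2 = 2

Summary:
  λ = 1: algebraic multiplicity = 4, geometric multiplicity = 2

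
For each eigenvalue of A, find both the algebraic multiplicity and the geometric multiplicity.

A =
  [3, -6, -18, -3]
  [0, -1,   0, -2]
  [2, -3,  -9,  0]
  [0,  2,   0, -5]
λ = -3: alg = 4, geom = 2

Step 1 — factor the characteristic polynomial to read off the algebraic multiplicities:
  χ_A(x) = (x + 3)^4

Step 2 — compute geometric multiplicities via the rank-nullity identity g(λ) = n − rank(A − λI):
  rank(A − (-3)·I) = 2, so dim ker(A − (-3)·I) = n − 2 = 2

Summary:
  λ = -3: algebraic multiplicity = 4, geometric multiplicity = 2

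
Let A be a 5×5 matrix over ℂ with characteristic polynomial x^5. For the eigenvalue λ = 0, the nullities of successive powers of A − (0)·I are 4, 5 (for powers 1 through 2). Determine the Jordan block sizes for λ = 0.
Block sizes for λ = 0: [2, 1, 1, 1]

From the dimensions of kernels of powers, the number of Jordan blocks of size at least j is d_j − d_{j−1} where d_j = dim ker(N^j) (with d_0 = 0). Computing the differences gives [4, 1].
The number of blocks of size exactly k is (#blocks of size ≥ k) − (#blocks of size ≥ k + 1), so the partition is: 3 block(s) of size 1, 1 block(s) of size 2.
In nonincreasing order the block sizes are [2, 1, 1, 1].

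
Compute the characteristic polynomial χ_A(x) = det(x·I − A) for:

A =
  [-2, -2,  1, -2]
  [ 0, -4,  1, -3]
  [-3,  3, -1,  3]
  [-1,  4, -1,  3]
x^4 + 4*x^3 + 6*x^2 + 4*x + 1

Expanding det(x·I − A) (e.g. by cofactor expansion or by noting that A is similar to its Jordan form J, which has the same characteristic polynomial as A) gives
  χ_A(x) = x^4 + 4*x^3 + 6*x^2 + 4*x + 1
which factors as (x + 1)^4. The eigenvalues (with algebraic multiplicities) are λ = -1 with multiplicity 4.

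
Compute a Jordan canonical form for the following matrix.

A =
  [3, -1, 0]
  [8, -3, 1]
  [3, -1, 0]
J_3(0)

The characteristic polynomial is
  det(x·I − A) = x^3

Eigenvalues and multiplicities (the geometric multiplicity of λ is n − rank(A − λI), which equals the number of Jordan blocks for λ):
  λ = 0: algebraic multiplicity = 3, geometric multiplicity = 1

Determining the block sizes for each eigenvalue:
  λ = 0: one block (gm = 1), so the single block has size am = 3 → block sizes [3]

Assembling the blocks gives a Jordan form
J =
  [0, 1, 0]
  [0, 0, 1]
  [0, 0, 0]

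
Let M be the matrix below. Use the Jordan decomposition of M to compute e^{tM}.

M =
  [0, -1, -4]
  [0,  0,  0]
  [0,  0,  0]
e^{tM} =
  [1, -t, -4*t]
  [0, 1, 0]
  [0, 0, 1]

Strategy: write M = P · J · P⁻¹ where J is a Jordan canonical form, so e^{tM} = P · e^{tJ} · P⁻¹, and e^{tJ} can be computed block-by-block.

M has Jordan form
J =
  [0, 1, 0]
  [0, 0, 0]
  [0, 0, 0]
(up to reordering of blocks).

Per-block formulas:
  For a 1×1 block at λ = 0: exp(t · [0]) = [e^(0t)].
  For a 2×2 Jordan block J_2(0): exp(t · J_2(0)) = e^(0t)·(I + t·N), where N is the 2×2 nilpotent shift.

After assembling e^{tJ} and conjugating by P, we get:

e^{tM} =
  [1, -t, -4*t]
  [0, 1, 0]
  [0, 0, 1]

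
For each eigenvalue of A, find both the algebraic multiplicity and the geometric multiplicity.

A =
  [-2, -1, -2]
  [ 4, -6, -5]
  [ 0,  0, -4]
λ = -4: alg = 3, geom = 1

Step 1 — factor the characteristic polynomial to read off the algebraic multiplicities:
  χ_A(x) = (x + 4)^3

Step 2 — compute geometric multiplicities via the rank-nullity identity g(λ) = n − rank(A − λI):
  rank(A − (-4)·I) = 2, so dim ker(A − (-4)·I) = n − 2 = 1

Summary:
  λ = -4: algebraic multiplicity = 3, geometric multiplicity = 1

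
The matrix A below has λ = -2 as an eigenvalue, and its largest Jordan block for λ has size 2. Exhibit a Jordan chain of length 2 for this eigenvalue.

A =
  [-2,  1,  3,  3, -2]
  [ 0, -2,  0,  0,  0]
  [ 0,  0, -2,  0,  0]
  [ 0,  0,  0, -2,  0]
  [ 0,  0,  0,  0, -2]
A Jordan chain for λ = -2 of length 2:
v_1 = (1, 0, 0, 0, 0)ᵀ
v_2 = (0, 1, 0, 0, 0)ᵀ

Let N = A − (-2)·I. We want v_2 with N^2 v_2 = 0 but N^1 v_2 ≠ 0; then v_{j-1} := N · v_j for j = 2, …, 2.

Pick v_2 = (0, 1, 0, 0, 0)ᵀ.
Then v_1 = N · v_2 = (1, 0, 0, 0, 0)ᵀ.

Sanity check: (A − (-2)·I) v_1 = (0, 0, 0, 0, 0)ᵀ = 0. ✓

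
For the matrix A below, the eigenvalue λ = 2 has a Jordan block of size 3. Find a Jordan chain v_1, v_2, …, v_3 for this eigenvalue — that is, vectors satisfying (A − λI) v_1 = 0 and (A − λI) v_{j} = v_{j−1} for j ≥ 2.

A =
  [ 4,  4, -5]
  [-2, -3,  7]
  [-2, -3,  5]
A Jordan chain for λ = 2 of length 3:
v_1 = (6, -8, -4)ᵀ
v_2 = (2, -2, -2)ᵀ
v_3 = (1, 0, 0)ᵀ

Let N = A − (2)·I. We want v_3 with N^3 v_3 = 0 but N^2 v_3 ≠ 0; then v_{j-1} := N · v_j for j = 3, …, 2.

Pick v_3 = (1, 0, 0)ᵀ.
Then v_2 = N · v_3 = (2, -2, -2)ᵀ.
Then v_1 = N · v_2 = (6, -8, -4)ᵀ.

Sanity check: (A − (2)·I) v_1 = (0, 0, 0)ᵀ = 0. ✓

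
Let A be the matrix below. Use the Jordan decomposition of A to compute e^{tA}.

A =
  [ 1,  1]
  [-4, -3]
e^{tA} =
  [2*t*exp(-t) + exp(-t), t*exp(-t)]
  [-4*t*exp(-t), -2*t*exp(-t) + exp(-t)]

Strategy: write A = P · J · P⁻¹ where J is a Jordan canonical form, so e^{tA} = P · e^{tJ} · P⁻¹, and e^{tJ} can be computed block-by-block.

A has Jordan form
J =
  [-1,  1]
  [ 0, -1]
(up to reordering of blocks).

Per-block formulas:
  For a 2×2 Jordan block J_2(-1): exp(t · J_2(-1)) = e^(-1t)·(I + t·N), where N is the 2×2 nilpotent shift.

After assembling e^{tJ} and conjugating by P, we get:

e^{tA} =
  [2*t*exp(-t) + exp(-t), t*exp(-t)]
  [-4*t*exp(-t), -2*t*exp(-t) + exp(-t)]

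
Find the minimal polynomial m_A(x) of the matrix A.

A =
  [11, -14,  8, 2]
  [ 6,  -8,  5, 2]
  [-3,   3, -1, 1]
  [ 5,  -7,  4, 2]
x^3 - 3*x^2 + 3*x - 1

The characteristic polynomial is χ_A(x) = (x - 1)^4, so the eigenvalues are known. The minimal polynomial is
  m_A(x) = Π_λ (x − λ)^{k_λ}
where k_λ is the size of the *largest* Jordan block for λ (equivalently, the smallest k with (A − λI)^k v = 0 for every generalised eigenvector v of λ).

  λ = 1: largest Jordan block has size 3, contributing (x − 1)^3

So m_A(x) = (x - 1)^3 = x^3 - 3*x^2 + 3*x - 1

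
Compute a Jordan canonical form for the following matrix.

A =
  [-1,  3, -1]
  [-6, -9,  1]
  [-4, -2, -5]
J_3(-5)

The characteristic polynomial is
  det(x·I − A) = x^3 + 15*x^2 + 75*x + 125 = (x + 5)^3

Eigenvalues and multiplicities (the geometric multiplicity of λ is n − rank(A − λI), which equals the number of Jordan blocks for λ):
  λ = -5: algebraic multiplicity = 3, geometric multiplicity = 1

Determining the block sizes for each eigenvalue:
  λ = -5: one block (gm = 1), so the single block has size am = 3 → block sizes [3]

Assembling the blocks gives a Jordan form
J =
  [-5,  1,  0]
  [ 0, -5,  1]
  [ 0,  0, -5]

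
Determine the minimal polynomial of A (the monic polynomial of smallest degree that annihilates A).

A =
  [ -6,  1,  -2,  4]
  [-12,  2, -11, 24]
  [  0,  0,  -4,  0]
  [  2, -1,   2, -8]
x^3 + 12*x^2 + 48*x + 64

The characteristic polynomial is χ_A(x) = (x + 4)^4, so the eigenvalues are known. The minimal polynomial is
  m_A(x) = Π_λ (x − λ)^{k_λ}
where k_λ is the size of the *largest* Jordan block for λ (equivalently, the smallest k with (A − λI)^k v = 0 for every generalised eigenvector v of λ).

  λ = -4: largest Jordan block has size 3, contributing (x + 4)^3

So m_A(x) = (x + 4)^3 = x^3 + 12*x^2 + 48*x + 64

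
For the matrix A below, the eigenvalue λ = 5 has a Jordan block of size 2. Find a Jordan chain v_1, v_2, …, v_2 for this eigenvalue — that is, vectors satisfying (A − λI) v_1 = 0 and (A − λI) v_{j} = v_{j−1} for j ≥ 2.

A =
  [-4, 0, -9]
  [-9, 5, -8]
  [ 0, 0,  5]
A Jordan chain for λ = 5 of length 2:
v_1 = (0, -1, 0)ᵀ
v_2 = (1, 0, -1)ᵀ

Let N = A − (5)·I. We want v_2 with N^2 v_2 = 0 but N^1 v_2 ≠ 0; then v_{j-1} := N · v_j for j = 2, …, 2.

Pick v_2 = (1, 0, -1)ᵀ.
Then v_1 = N · v_2 = (0, -1, 0)ᵀ.

Sanity check: (A − (5)·I) v_1 = (0, 0, 0)ᵀ = 0. ✓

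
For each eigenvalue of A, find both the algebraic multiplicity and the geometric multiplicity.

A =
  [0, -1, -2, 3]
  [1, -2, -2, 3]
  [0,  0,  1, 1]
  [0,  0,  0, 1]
λ = -1: alg = 2, geom = 1; λ = 1: alg = 2, geom = 1

Step 1 — factor the characteristic polynomial to read off the algebraic multiplicities:
  χ_A(x) = (x - 1)^2*(x + 1)^2

Step 2 — compute geometric multiplicities via the rank-nullity identity g(λ) = n − rank(A − λI):
  rank(A − (-1)·I) = 3, so dim ker(A − (-1)·I) = n − 3 = 1
  rank(A − (1)·I) = 3, so dim ker(A − (1)·I) = n − 3 = 1

Summary:
  λ = -1: algebraic multiplicity = 2, geometric multiplicity = 1
  λ = 1: algebraic multiplicity = 2, geometric multiplicity = 1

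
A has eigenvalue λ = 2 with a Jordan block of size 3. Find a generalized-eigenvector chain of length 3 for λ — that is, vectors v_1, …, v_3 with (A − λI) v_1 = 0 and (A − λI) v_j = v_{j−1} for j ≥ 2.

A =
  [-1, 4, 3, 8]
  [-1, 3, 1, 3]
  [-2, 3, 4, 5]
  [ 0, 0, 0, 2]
A Jordan chain for λ = 2 of length 3:
v_1 = (-1, 0, -1, 0)ᵀ
v_2 = (-3, -1, -2, 0)ᵀ
v_3 = (1, 0, 0, 0)ᵀ

Let N = A − (2)·I. We want v_3 with N^3 v_3 = 0 but N^2 v_3 ≠ 0; then v_{j-1} := N · v_j for j = 3, …, 2.

Pick v_3 = (1, 0, 0, 0)ᵀ.
Then v_2 = N · v_3 = (-3, -1, -2, 0)ᵀ.
Then v_1 = N · v_2 = (-1, 0, -1, 0)ᵀ.

Sanity check: (A − (2)·I) v_1 = (0, 0, 0, 0)ᵀ = 0. ✓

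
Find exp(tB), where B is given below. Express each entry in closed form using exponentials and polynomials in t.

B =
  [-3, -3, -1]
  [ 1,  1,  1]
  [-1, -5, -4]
e^{tB} =
  [-t^2*exp(-2*t)/2 - t*exp(-2*t) + exp(-2*t), -t^2*exp(-2*t)/2 - 3*t*exp(-2*t), -t*exp(-2*t)]
  [t^2*exp(-2*t)/2 + t*exp(-2*t), t^2*exp(-2*t)/2 + 3*t*exp(-2*t) + exp(-2*t), t*exp(-2*t)]
  [-t^2*exp(-2*t) - t*exp(-2*t), -t^2*exp(-2*t) - 5*t*exp(-2*t), -2*t*exp(-2*t) + exp(-2*t)]

Strategy: write B = P · J · P⁻¹ where J is a Jordan canonical form, so e^{tB} = P · e^{tJ} · P⁻¹, and e^{tJ} can be computed block-by-block.

B has Jordan form
J =
  [-2,  1,  0]
  [ 0, -2,  1]
  [ 0,  0, -2]
(up to reordering of blocks).

Per-block formulas:
  For a 3×3 Jordan block J_3(-2): exp(t · J_3(-2)) = e^(-2t)·(I + t·N + (t^2/2)·N^2), where N is the 3×3 nilpotent shift.

After assembling e^{tJ} and conjugating by P, we get:

e^{tB} =
  [-t^2*exp(-2*t)/2 - t*exp(-2*t) + exp(-2*t), -t^2*exp(-2*t)/2 - 3*t*exp(-2*t), -t*exp(-2*t)]
  [t^2*exp(-2*t)/2 + t*exp(-2*t), t^2*exp(-2*t)/2 + 3*t*exp(-2*t) + exp(-2*t), t*exp(-2*t)]
  [-t^2*exp(-2*t) - t*exp(-2*t), -t^2*exp(-2*t) - 5*t*exp(-2*t), -2*t*exp(-2*t) + exp(-2*t)]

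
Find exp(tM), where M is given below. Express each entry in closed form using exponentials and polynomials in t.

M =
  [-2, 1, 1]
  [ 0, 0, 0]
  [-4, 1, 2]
e^{tM} =
  [1 - 2*t, -t^2/2 + t, t]
  [0, 1, 0]
  [-4*t, -t^2 + t, 2*t + 1]

Strategy: write M = P · J · P⁻¹ where J is a Jordan canonical form, so e^{tM} = P · e^{tJ} · P⁻¹, and e^{tJ} can be computed block-by-block.

M has Jordan form
J =
  [0, 1, 0]
  [0, 0, 1]
  [0, 0, 0]
(up to reordering of blocks).

Per-block formulas:
  For a 3×3 Jordan block J_3(0): exp(t · J_3(0)) = e^(0t)·(I + t·N + (t^2/2)·N^2), where N is the 3×3 nilpotent shift.

After assembling e^{tJ} and conjugating by P, we get:

e^{tM} =
  [1 - 2*t, -t^2/2 + t, t]
  [0, 1, 0]
  [-4*t, -t^2 + t, 2*t + 1]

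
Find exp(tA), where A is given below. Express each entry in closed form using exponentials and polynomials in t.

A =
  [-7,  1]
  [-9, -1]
e^{tA} =
  [-3*t*exp(-4*t) + exp(-4*t), t*exp(-4*t)]
  [-9*t*exp(-4*t), 3*t*exp(-4*t) + exp(-4*t)]

Strategy: write A = P · J · P⁻¹ where J is a Jordan canonical form, so e^{tA} = P · e^{tJ} · P⁻¹, and e^{tJ} can be computed block-by-block.

A has Jordan form
J =
  [-4,  1]
  [ 0, -4]
(up to reordering of blocks).

Per-block formulas:
  For a 2×2 Jordan block J_2(-4): exp(t · J_2(-4)) = e^(-4t)·(I + t·N), where N is the 2×2 nilpotent shift.

After assembling e^{tJ} and conjugating by P, we get:

e^{tA} =
  [-3*t*exp(-4*t) + exp(-4*t), t*exp(-4*t)]
  [-9*t*exp(-4*t), 3*t*exp(-4*t) + exp(-4*t)]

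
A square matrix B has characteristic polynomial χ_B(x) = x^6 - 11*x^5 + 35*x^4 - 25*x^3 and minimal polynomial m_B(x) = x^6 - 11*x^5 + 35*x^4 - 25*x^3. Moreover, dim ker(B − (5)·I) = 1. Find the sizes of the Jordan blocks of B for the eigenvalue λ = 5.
Block sizes for λ = 5: [2]

Step 1 — from the characteristic polynomial, algebraic multiplicity of λ = 5 is 2. From dim ker(B − (5)·I) = 1, there are exactly 1 Jordan blocks for λ = 5.
Step 2 — from the minimal polynomial, the factor (x − 5)^2 tells us the largest block for λ = 5 has size 2.
Step 3 — with total size 2, 1 blocks, and largest block 2, the block sizes (in nonincreasing order) are [2].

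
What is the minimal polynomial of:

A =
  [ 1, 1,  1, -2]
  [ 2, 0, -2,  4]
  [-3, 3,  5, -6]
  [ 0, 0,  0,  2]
x^2 - 4*x + 4

The characteristic polynomial is χ_A(x) = (x - 2)^4, so the eigenvalues are known. The minimal polynomial is
  m_A(x) = Π_λ (x − λ)^{k_λ}
where k_λ is the size of the *largest* Jordan block for λ (equivalently, the smallest k with (A − λI)^k v = 0 for every generalised eigenvector v of λ).

  λ = 2: largest Jordan block has size 2, contributing (x − 2)^2

So m_A(x) = (x - 2)^2 = x^2 - 4*x + 4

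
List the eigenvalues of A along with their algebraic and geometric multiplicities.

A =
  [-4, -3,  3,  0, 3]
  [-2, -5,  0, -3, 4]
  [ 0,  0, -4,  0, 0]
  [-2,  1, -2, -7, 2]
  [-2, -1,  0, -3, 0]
λ = -4: alg = 5, geom = 3

Step 1 — factor the characteristic polynomial to read off the algebraic multiplicities:
  χ_A(x) = (x + 4)^5

Step 2 — compute geometric multiplicities via the rank-nullity identity g(λ) = n − rank(A − λI):
  rank(A − (-4)·I) = 2, so dim ker(A − (-4)·I) = n − 2 = 3

Summary:
  λ = -4: algebraic multiplicity = 5, geometric multiplicity = 3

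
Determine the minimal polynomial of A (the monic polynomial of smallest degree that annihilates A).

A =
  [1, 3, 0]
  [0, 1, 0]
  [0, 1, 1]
x^2 - 2*x + 1

The characteristic polynomial is χ_A(x) = (x - 1)^3, so the eigenvalues are known. The minimal polynomial is
  m_A(x) = Π_λ (x − λ)^{k_λ}
where k_λ is the size of the *largest* Jordan block for λ (equivalently, the smallest k with (A − λI)^k v = 0 for every generalised eigenvector v of λ).

  λ = 1: largest Jordan block has size 2, contributing (x − 1)^2

So m_A(x) = (x - 1)^2 = x^2 - 2*x + 1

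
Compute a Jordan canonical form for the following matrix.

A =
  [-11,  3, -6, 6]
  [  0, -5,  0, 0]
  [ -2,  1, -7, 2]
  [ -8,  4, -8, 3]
J_2(-5) ⊕ J_1(-5) ⊕ J_1(-5)

The characteristic polynomial is
  det(x·I − A) = x^4 + 20*x^3 + 150*x^2 + 500*x + 625 = (x + 5)^4

Eigenvalues and multiplicities (the geometric multiplicity of λ is n − rank(A − λI), which equals the number of Jordan blocks for λ):
  λ = -5: algebraic multiplicity = 4, geometric multiplicity = 3

Determining the block sizes for each eigenvalue:
  λ = -5: 3 blocks summing to 4 forces exactly one block of size 2 and the rest size 1 → block sizes [2, 1, 1]

Assembling the blocks gives a Jordan form
J =
  [-5,  1,  0,  0]
  [ 0, -5,  0,  0]
  [ 0,  0, -5,  0]
  [ 0,  0,  0, -5]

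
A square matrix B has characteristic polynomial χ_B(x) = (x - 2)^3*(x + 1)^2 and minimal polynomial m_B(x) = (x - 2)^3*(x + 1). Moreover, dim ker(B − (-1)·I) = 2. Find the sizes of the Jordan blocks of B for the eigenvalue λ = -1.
Block sizes for λ = -1: [1, 1]

Step 1 — from the characteristic polynomial, algebraic multiplicity of λ = -1 is 2. From dim ker(B − (-1)·I) = 2, there are exactly 2 Jordan blocks for λ = -1.
Step 2 — from the minimal polynomial, the factor (x + 1) tells us the largest block for λ = -1 has size 1.
Step 3 — with total size 2, 2 blocks, and largest block 1, the block sizes (in nonincreasing order) are [1, 1].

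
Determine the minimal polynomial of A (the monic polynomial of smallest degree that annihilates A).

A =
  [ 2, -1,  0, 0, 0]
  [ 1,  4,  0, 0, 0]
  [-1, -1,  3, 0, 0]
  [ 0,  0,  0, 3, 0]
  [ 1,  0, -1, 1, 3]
x^2 - 6*x + 9

The characteristic polynomial is χ_A(x) = (x - 3)^5, so the eigenvalues are known. The minimal polynomial is
  m_A(x) = Π_λ (x − λ)^{k_λ}
where k_λ is the size of the *largest* Jordan block for λ (equivalently, the smallest k with (A − λI)^k v = 0 for every generalised eigenvector v of λ).

  λ = 3: largest Jordan block has size 2, contributing (x − 3)^2

So m_A(x) = (x - 3)^2 = x^2 - 6*x + 9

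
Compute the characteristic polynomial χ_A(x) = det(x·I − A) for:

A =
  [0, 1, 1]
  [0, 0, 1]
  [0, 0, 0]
x^3

Expanding det(x·I − A) (e.g. by cofactor expansion or by noting that A is similar to its Jordan form J, which has the same characteristic polynomial as A) gives
  χ_A(x) = x^3
which factors as x^3. The eigenvalues (with algebraic multiplicities) are λ = 0 with multiplicity 3.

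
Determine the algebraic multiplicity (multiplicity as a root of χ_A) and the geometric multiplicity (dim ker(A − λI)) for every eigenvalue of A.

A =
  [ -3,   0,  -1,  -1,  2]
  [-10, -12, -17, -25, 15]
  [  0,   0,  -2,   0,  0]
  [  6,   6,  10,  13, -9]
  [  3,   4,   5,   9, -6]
λ = -2: alg = 5, geom = 2

Step 1 — factor the characteristic polynomial to read off the algebraic multiplicities:
  χ_A(x) = (x + 2)^5

Step 2 — compute geometric multiplicities via the rank-nullity identity g(λ) = n − rank(A − λI):
  rank(A − (-2)·I) = 3, so dim ker(A − (-2)·I) = n − 3 = 2

Summary:
  λ = -2: algebraic multiplicity = 5, geometric multiplicity = 2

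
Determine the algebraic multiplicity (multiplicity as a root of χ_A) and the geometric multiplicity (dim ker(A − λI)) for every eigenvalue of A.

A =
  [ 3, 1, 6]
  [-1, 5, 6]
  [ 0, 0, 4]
λ = 4: alg = 3, geom = 2

Step 1 — factor the characteristic polynomial to read off the algebraic multiplicities:
  χ_A(x) = (x - 4)^3

Step 2 — compute geometric multiplicities via the rank-nullity identity g(λ) = n − rank(A − λI):
  rank(A − (4)·I) = 1, so dim ker(A − (4)·I) = n − 1 = 2

Summary:
  λ = 4: algebraic multiplicity = 3, geometric multiplicity = 2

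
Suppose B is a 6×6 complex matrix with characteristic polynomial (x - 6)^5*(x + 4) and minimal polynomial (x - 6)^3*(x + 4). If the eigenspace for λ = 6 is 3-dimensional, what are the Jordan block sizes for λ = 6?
Block sizes for λ = 6: [3, 1, 1]

Step 1 — from the characteristic polynomial, algebraic multiplicity of λ = 6 is 5. From dim ker(B − (6)·I) = 3, there are exactly 3 Jordan blocks for λ = 6.
Step 2 — from the minimal polynomial, the factor (x − 6)^3 tells us the largest block for λ = 6 has size 3.
Step 3 — with total size 5, 3 blocks, and largest block 3, the block sizes (in nonincreasing order) are [3, 1, 1].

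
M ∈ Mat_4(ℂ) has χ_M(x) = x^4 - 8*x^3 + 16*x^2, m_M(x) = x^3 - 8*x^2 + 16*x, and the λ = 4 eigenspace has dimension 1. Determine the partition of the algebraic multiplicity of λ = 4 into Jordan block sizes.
Block sizes for λ = 4: [2]

Step 1 — from the characteristic polynomial, algebraic multiplicity of λ = 4 is 2. From dim ker(M − (4)·I) = 1, there are exactly 1 Jordan blocks for λ = 4.
Step 2 — from the minimal polynomial, the factor (x − 4)^2 tells us the largest block for λ = 4 has size 2.
Step 3 — with total size 2, 1 blocks, and largest block 2, the block sizes (in nonincreasing order) are [2].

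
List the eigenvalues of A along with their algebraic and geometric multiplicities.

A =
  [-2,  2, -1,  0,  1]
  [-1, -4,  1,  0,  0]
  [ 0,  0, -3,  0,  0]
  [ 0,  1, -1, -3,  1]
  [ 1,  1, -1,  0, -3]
λ = -3: alg = 5, geom = 2

Step 1 — factor the characteristic polynomial to read off the algebraic multiplicities:
  χ_A(x) = (x + 3)^5

Step 2 — compute geometric multiplicities via the rank-nullity identity g(λ) = n − rank(A − λI):
  rank(A − (-3)·I) = 3, so dim ker(A − (-3)·I) = n − 3 = 2

Summary:
  λ = -3: algebraic multiplicity = 5, geometric multiplicity = 2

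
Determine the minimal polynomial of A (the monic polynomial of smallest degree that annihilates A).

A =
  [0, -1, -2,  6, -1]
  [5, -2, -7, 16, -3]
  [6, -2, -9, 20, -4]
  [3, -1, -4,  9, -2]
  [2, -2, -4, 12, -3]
x^3 + 3*x^2 + 3*x + 1

The characteristic polynomial is χ_A(x) = (x + 1)^5, so the eigenvalues are known. The minimal polynomial is
  m_A(x) = Π_λ (x − λ)^{k_λ}
where k_λ is the size of the *largest* Jordan block for λ (equivalently, the smallest k with (A − λI)^k v = 0 for every generalised eigenvector v of λ).

  λ = -1: largest Jordan block has size 3, contributing (x + 1)^3

So m_A(x) = (x + 1)^3 = x^3 + 3*x^2 + 3*x + 1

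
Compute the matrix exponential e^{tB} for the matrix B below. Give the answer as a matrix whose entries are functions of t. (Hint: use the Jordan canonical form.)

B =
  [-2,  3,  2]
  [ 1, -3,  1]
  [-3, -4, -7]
e^{tB} =
  [t^2*exp(-4*t)/2 + 2*t*exp(-4*t) + exp(-4*t), t^2*exp(-4*t)/2 + 3*t*exp(-4*t), t^2*exp(-4*t)/2 + 2*t*exp(-4*t)]
  [t*exp(-4*t), t*exp(-4*t) + exp(-4*t), t*exp(-4*t)]
  [-t^2*exp(-4*t)/2 - 3*t*exp(-4*t), -t^2*exp(-4*t)/2 - 4*t*exp(-4*t), -t^2*exp(-4*t)/2 - 3*t*exp(-4*t) + exp(-4*t)]

Strategy: write B = P · J · P⁻¹ where J is a Jordan canonical form, so e^{tB} = P · e^{tJ} · P⁻¹, and e^{tJ} can be computed block-by-block.

B has Jordan form
J =
  [-4,  1,  0]
  [ 0, -4,  1]
  [ 0,  0, -4]
(up to reordering of blocks).

Per-block formulas:
  For a 3×3 Jordan block J_3(-4): exp(t · J_3(-4)) = e^(-4t)·(I + t·N + (t^2/2)·N^2), where N is the 3×3 nilpotent shift.

After assembling e^{tJ} and conjugating by P, we get:

e^{tB} =
  [t^2*exp(-4*t)/2 + 2*t*exp(-4*t) + exp(-4*t), t^2*exp(-4*t)/2 + 3*t*exp(-4*t), t^2*exp(-4*t)/2 + 2*t*exp(-4*t)]
  [t*exp(-4*t), t*exp(-4*t) + exp(-4*t), t*exp(-4*t)]
  [-t^2*exp(-4*t)/2 - 3*t*exp(-4*t), -t^2*exp(-4*t)/2 - 4*t*exp(-4*t), -t^2*exp(-4*t)/2 - 3*t*exp(-4*t) + exp(-4*t)]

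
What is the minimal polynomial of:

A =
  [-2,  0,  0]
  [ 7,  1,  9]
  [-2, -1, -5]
x^3 + 6*x^2 + 12*x + 8

The characteristic polynomial is χ_A(x) = (x + 2)^3, so the eigenvalues are known. The minimal polynomial is
  m_A(x) = Π_λ (x − λ)^{k_λ}
where k_λ is the size of the *largest* Jordan block for λ (equivalently, the smallest k with (A − λI)^k v = 0 for every generalised eigenvector v of λ).

  λ = -2: largest Jordan block has size 3, contributing (x + 2)^3

So m_A(x) = (x + 2)^3 = x^3 + 6*x^2 + 12*x + 8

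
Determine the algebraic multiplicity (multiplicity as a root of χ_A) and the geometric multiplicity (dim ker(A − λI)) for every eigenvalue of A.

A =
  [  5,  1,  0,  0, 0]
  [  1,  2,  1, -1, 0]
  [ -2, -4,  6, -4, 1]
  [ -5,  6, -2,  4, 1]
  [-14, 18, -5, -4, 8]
λ = 5: alg = 5, geom = 2

Step 1 — factor the characteristic polynomial to read off the algebraic multiplicities:
  χ_A(x) = (x - 5)^5

Step 2 — compute geometric multiplicities via the rank-nullity identity g(λ) = n − rank(A − λI):
  rank(A − (5)·I) = 3, so dim ker(A − (5)·I) = n − 3 = 2

Summary:
  λ = 5: algebraic multiplicity = 5, geometric multiplicity = 2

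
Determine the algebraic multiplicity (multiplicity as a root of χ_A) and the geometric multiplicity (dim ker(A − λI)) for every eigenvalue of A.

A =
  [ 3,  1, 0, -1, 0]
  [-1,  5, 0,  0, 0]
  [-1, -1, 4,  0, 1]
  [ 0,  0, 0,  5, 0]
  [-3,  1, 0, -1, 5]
λ = 4: alg = 3, geom = 2; λ = 5: alg = 2, geom = 2

Step 1 — factor the characteristic polynomial to read off the algebraic multiplicities:
  χ_A(x) = (x - 5)^2*(x - 4)^3

Step 2 — compute geometric multiplicities via the rank-nullity identity g(λ) = n − rank(A − λI):
  rank(A − (4)·I) = 3, so dim ker(A − (4)·I) = n − 3 = 2
  rank(A − (5)·I) = 3, so dim ker(A − (5)·I) = n − 3 = 2

Summary:
  λ = 4: algebraic multiplicity = 3, geometric multiplicity = 2
  λ = 5: algebraic multiplicity = 2, geometric multiplicity = 2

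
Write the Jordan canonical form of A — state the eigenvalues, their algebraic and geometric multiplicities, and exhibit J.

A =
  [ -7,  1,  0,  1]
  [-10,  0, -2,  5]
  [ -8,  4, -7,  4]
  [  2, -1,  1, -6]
J_3(-5) ⊕ J_1(-5)

The characteristic polynomial is
  det(x·I − A) = x^4 + 20*x^3 + 150*x^2 + 500*x + 625 = (x + 5)^4

Eigenvalues and multiplicities (the geometric multiplicity of λ is n − rank(A − λI), which equals the number of Jordan blocks for λ):
  λ = -5: algebraic multiplicity = 4, geometric multiplicity = 2

Determining the block sizes for each eigenvalue:
  λ = -5: with am = 4 and gm = 2, the partition is not yet determined (e.g. several partitions of 4 into 2 parts exist). Let N = A − (-5)·I. Computing rank(N^1) = 2, rank(N^2) = 1, rank(N^3) = 0; the number of blocks of size ≥ j is rank(N^{j−1}) − rank(N^j), giving [2, 1, 1]. So we have 1 block(s) of size 3, 1 block(s) of size 1 → block sizes [3, 1]

Assembling the blocks gives a Jordan form
J =
  [-5,  1,  0,  0]
  [ 0, -5,  1,  0]
  [ 0,  0, -5,  0]
  [ 0,  0,  0, -5]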